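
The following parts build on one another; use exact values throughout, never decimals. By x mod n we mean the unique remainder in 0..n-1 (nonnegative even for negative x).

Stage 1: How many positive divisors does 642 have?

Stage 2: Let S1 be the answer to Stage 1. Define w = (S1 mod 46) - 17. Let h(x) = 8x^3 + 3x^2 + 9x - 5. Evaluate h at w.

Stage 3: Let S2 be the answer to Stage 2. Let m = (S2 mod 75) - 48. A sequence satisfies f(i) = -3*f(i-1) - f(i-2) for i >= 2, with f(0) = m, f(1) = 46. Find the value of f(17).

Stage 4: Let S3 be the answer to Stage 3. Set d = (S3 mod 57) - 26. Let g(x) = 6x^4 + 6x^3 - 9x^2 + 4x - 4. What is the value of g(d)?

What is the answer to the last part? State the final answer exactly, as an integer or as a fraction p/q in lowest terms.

1337200

Stage 1: 642 = 2 * 3 * 107; number of divisors = (1+1) * (1+1) * (1+1) = 8; answer 8
Stage 2: S1 = 8; w = -9; 8*(-9)^3 + 3*(-9)^2 + 9*(-9)^1 - 5 = (-5832) + (243) + (-81) + (-5) = -5675; answer -5675
Stage 3: S2 = -5675; m = -23; f(2) = -3*(46) - 1*(-23) = -115; iterating: f(2)=-115, f(3)=299, f(4)=-782, f(5)=2047, f(6)=-5359, f(7)=14030, f(8)=-36731, f(9)=96163, f(10)=-251758, f(11)=659111, f(12)=-1725575, f(13)=4517614, f(14)=-11827267, f(15)=30964187, f(16)=-81065294, f(17)=212231695; answer 212231695
Stage 4: S3 = 212231695; d = -22; 6*(-22)^4 + 6*(-22)^3 - 9*(-22)^2 + 4*(-22)^1 - 4 = (1405536) + (-63888) + (-4356) + (-88) + (-4) = 1337200; answer 1337200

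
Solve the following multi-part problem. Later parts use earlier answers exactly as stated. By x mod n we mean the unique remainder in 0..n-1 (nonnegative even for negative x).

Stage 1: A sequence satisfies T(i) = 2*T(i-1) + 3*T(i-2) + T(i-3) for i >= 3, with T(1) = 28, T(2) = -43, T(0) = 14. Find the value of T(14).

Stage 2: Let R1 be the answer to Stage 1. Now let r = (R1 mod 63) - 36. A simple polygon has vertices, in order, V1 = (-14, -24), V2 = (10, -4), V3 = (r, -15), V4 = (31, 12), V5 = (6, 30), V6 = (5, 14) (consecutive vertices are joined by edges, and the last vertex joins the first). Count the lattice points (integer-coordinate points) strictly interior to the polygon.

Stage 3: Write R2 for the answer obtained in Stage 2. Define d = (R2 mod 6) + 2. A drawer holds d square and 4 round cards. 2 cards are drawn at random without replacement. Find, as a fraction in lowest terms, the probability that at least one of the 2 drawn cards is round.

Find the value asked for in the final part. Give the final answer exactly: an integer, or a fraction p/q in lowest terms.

Stage 1: T(3) = 2*(-43) + 3*(28) + 1*(14) = 12; iterating: T(3)=12, T(4)=-77, T(5)=-161, T(6)=-541, T(7)=-1642, T(8)=-5068, T(9)=-15603, T(10)=-48052, T(11)=-147981, T(12)=-455721, T(13)=-1403437, T(14)=-4322018; answer -4322018
Stage 2: R1 = -4322018; r = -2; cross terms: (-14*-4 - 10*-24)=296, (10*-15 - -2*-4)=-158, (-2*12 - 31*-15)=441, (31*30 - 6*12)=858, (6*14 - 5*30)=-66, (5*-24 - -14*14)=76; twice the area = |1447| = 1447; area = 1447/2; boundary points = 4 + 1 + 3 + 1 + 1 + 19 = 29; strictly interior points = area - boundary/2 + 1 = 710; answer 710
Stage 3: R2 = 710; d = 4; total draws C(8,2) = 28; complement C(4,2) = 6; favorable 28 - 6 = 22; P = 11/14; answer 11/14

11/14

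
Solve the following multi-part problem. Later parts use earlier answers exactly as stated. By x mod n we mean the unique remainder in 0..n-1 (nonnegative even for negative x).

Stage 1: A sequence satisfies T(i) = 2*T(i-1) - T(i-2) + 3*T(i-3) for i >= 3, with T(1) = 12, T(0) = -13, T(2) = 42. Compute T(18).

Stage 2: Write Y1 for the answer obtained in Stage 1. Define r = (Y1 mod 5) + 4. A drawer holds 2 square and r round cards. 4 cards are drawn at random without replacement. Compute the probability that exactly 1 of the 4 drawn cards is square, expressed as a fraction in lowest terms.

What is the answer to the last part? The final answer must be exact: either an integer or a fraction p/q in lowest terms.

5/9

Stage 1: T(3) = 2*(42) - 1*(12) + 3*(-13) = 33; iterating: T(3)=33, T(4)=60, T(5)=213, T(6)=465, T(7)=897, T(8)=1968, T(9)=4434, T(10)=9591, T(11)=20652, T(12)=45015, T(13)=98151, T(14)=213243, T(15)=463380, T(16)=1007970, T(17)=2192289, T(18)=4766748; answer 4766748
Stage 2: Y1 = 4766748; r = 7; total draws C(9,4) = 126; favorable C(2,1)*C(7,3) = 70; P = 5/9; answer 5/9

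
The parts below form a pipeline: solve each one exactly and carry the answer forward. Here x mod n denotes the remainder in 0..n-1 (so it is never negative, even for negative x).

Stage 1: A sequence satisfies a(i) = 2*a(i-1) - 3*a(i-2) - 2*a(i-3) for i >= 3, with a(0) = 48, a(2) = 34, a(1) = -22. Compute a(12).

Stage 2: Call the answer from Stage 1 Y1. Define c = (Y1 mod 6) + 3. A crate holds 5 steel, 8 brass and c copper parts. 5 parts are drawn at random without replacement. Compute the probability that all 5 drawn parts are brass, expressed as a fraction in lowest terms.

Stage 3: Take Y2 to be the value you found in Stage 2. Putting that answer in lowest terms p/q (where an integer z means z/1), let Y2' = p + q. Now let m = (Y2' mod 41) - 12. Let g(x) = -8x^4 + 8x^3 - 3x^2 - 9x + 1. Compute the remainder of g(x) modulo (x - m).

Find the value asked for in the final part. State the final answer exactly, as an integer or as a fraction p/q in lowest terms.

Stage 1: a(3) = 2*(34) - 3*(-22) - 2*(48) = 38; iterating: a(3)=38, a(4)=18, a(5)=-146, a(6)=-422, a(7)=-442, a(8)=674, a(9)=3518, a(10)=5898, a(11)=-106, a(12)=-24942; answer -24942
Stage 2: Y1 = -24942; c = 3; total draws C(16,5) = 4368; favorable C(8,5) = 56; P = 1/78; answer 1/78
Stage 3: Y2 = 1/78; threaded value p + q = 79; m = 26; remainder = value at the root: -8*(26)^4 + 8*(26)^3 - 3*(26)^2 - 9*(26)^1 + 1 = (-3655808) + (140608) + (-2028) + (-234) + (1) = -3517461; answer -3517461

-3517461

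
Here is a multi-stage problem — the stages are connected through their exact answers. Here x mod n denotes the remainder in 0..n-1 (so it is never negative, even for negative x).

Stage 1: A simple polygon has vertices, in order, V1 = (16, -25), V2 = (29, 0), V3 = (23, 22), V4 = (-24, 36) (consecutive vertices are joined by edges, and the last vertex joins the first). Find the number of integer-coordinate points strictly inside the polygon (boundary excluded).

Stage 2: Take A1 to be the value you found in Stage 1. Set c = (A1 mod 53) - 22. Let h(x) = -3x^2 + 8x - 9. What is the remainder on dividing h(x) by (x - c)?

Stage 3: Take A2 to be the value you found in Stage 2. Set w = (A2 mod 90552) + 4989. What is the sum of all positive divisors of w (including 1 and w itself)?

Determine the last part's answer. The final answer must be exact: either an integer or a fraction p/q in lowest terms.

116964

Stage 1: cross terms: (16*0 - 29*-25)=725, (29*22 - 23*0)=638, (23*36 - -24*22)=1356, (-24*-25 - 16*36)=24; twice the area = |2743| = 2743; area = 2743/2; boundary points = 1 + 2 + 1 + 1 = 5; strictly interior points = area - boundary/2 + 1 = 1370; answer 1370
Stage 2: A1 = 1370; c = 23; remainder = value at the root: -3*(23)^2 + 8*(23)^1 - 9 = (-1587) + (184) + (-9) = -1412; answer -1412
Stage 3: A2 = -1412; w = 94129; 94129 = 7^2 * 17 * 113; sigma = (1 + 7 + 49) * (1 + 17) * (1 + 113) = 57 * 18 * 114 = 116964; answer 116964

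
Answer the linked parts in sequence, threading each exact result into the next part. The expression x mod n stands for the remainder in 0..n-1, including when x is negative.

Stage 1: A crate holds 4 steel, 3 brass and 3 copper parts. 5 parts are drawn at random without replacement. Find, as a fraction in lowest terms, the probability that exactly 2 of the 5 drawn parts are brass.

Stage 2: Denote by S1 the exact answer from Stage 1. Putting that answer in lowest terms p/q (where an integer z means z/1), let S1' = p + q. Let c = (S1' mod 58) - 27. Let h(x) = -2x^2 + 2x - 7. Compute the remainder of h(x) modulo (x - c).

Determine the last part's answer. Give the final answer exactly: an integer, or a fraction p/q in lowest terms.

Stage 1: total draws C(10,5) = 252; favorable C(3,2)*C(7,3) = 105; P = 5/12; answer 5/12
Stage 2: S1 = 5/12; threaded value p + q = 17; c = -10; remainder = value at the root: -2*(-10)^2 + 2*(-10)^1 - 7 = (-200) + (-20) + (-7) = -227; answer -227

-227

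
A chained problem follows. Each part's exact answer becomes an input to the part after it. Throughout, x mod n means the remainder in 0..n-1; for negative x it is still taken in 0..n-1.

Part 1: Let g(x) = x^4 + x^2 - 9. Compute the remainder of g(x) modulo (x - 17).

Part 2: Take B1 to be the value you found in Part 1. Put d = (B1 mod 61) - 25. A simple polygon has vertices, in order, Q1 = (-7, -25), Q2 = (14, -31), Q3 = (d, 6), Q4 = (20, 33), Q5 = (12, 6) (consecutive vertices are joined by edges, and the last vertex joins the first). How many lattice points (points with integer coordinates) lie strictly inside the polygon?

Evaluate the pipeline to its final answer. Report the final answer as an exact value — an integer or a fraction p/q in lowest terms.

731

Part 1: remainder = value at the root: 1*(17)^4 + 1*(17)^2 - 9 = (83521) + (289) + (-9) = 83801; answer 83801
Part 2: B1 = 83801; d = 23; cross terms: (-7*-31 - 14*-25)=567, (14*6 - 23*-31)=797, (23*33 - 20*6)=639, (20*6 - 12*33)=-276, (12*-25 - -7*6)=-258; twice the area = |1469| = 1469; area = 1469/2; boundary points = 3 + 1 + 3 + 1 + 1 = 9; strictly interior points = area - boundary/2 + 1 = 731; answer 731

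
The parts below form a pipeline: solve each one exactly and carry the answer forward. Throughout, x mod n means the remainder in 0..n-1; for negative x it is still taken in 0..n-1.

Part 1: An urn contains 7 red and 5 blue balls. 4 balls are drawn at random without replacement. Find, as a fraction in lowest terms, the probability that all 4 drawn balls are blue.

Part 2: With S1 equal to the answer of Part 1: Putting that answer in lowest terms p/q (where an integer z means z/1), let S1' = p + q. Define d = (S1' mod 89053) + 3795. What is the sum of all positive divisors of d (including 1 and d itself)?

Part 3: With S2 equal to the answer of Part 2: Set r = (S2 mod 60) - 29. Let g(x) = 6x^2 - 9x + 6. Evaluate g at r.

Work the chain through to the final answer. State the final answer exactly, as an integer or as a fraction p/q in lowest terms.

5313

Part 1: total draws C(12,4) = 495; favorable C(5,4) = 5; P = 1/99; answer 1/99
Part 2: S1 = 1/99; threaded value p + q = 100; d = 3895; 3895 = 5 * 19 * 41; sigma = (1 + 5) * (1 + 19) * (1 + 41) = 6 * 20 * 42 = 5040; answer 5040
Part 3: S2 = 5040; r = -29; 6*(-29)^2 - 9*(-29)^1 + 6 = (5046) + (261) + (6) = 5313; answer 5313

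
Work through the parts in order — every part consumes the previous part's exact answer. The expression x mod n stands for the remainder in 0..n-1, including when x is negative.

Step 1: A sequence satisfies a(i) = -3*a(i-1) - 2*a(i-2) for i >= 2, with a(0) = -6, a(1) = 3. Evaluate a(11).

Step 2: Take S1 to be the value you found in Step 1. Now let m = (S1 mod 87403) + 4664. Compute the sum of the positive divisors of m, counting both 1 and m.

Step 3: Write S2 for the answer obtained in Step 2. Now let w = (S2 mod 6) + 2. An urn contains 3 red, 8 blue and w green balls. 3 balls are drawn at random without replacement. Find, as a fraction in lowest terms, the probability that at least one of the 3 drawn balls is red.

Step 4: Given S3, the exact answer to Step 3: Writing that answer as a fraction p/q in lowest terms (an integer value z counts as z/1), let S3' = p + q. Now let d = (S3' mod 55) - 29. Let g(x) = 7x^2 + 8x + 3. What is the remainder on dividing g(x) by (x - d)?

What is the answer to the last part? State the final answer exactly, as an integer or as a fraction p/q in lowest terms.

Step 1: a(2) = -3*(3) - 2*(-6) = 3; iterating: a(2)=3, a(3)=-15, a(4)=39, a(5)=-87, a(6)=183, a(7)=-375, a(8)=759, a(9)=-1527, a(10)=3063, a(11)=-6135; answer -6135
Step 2: S1 = -6135; m = 85932; 85932 = 2^2 * 3^2 * 7 * 11 * 31; sigma = (1 + 2 + 4) * (1 + 3 + 9) * (1 + 7) * (1 + 11) * (1 + 31) = 7 * 13 * 8 * 12 * 32 = 279552; answer 279552
Step 3: S2 = 279552; w = 2; total draws C(13,3) = 286; complement C(10,3) = 120; favorable 286 - 120 = 166; P = 83/143; answer 83/143
Step 4: S3 = 83/143; threaded value p + q = 226; d = -23; remainder = value at the root: 7*(-23)^2 + 8*(-23)^1 + 3 = (3703) + (-184) + (3) = 3522; answer 3522

3522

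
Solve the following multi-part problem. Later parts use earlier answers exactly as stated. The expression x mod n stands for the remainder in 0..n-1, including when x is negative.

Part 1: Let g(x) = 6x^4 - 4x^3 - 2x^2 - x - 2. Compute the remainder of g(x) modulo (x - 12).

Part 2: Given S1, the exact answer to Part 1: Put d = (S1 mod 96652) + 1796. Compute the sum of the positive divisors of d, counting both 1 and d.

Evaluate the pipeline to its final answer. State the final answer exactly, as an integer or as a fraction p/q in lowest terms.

Part 1: remainder = value at the root: 6*(12)^4 - 4*(12)^3 - 2*(12)^2 - 1*(12)^1 - 2 = (124416) + (-6912) + (-288) + (-12) + (-2) = 117202; answer 117202
Part 2: S1 = 117202; d = 22346; 22346 = 2 * 11173; sigma = (1 + 2) * (1 + 11173) = 3 * 11174 = 33522; answer 33522

33522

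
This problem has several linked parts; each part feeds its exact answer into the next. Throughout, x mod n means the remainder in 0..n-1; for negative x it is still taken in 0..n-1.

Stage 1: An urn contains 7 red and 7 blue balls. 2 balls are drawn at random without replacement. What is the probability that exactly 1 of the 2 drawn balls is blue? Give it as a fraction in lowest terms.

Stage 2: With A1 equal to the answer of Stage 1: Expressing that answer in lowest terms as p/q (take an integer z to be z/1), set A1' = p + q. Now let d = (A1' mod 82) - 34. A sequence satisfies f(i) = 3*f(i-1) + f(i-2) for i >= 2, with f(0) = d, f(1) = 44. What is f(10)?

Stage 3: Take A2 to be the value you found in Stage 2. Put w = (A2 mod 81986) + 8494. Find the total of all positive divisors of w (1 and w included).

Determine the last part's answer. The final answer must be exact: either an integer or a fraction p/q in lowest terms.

108036

Stage 1: total draws C(14,2) = 91; favorable C(7,1)*C(7,1) = 49; P = 7/13; answer 7/13
Stage 2: A1 = 7/13; threaded value p + q = 20; d = -14; f(2) = 3*(44) + 1*(-14) = 118; iterating: f(2)=118, f(3)=398, f(4)=1312, f(5)=4334, f(6)=14314, f(7)=47276, f(8)=156142, f(9)=515702, f(10)=1703248; answer 1703248
Stage 3: A2 = 1703248; w = 72022; 72022 = 2 * 36011; sigma = (1 + 2) * (1 + 36011) = 3 * 36012 = 108036; answer 108036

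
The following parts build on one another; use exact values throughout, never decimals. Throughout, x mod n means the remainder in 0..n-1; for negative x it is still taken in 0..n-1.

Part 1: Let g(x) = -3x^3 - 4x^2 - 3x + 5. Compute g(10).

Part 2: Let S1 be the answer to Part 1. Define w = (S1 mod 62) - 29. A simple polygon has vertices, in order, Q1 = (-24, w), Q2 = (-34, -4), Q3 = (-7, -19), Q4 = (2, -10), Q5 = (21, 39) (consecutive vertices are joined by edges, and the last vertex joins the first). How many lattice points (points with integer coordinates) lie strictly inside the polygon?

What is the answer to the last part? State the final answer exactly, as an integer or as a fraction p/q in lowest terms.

Part 1: -3*(10)^3 - 4*(10)^2 - 3*(10)^1 + 5 = (-3000) + (-400) + (-30) + (5) = -3425; answer -3425
Part 2: S1 = -3425; w = 18; cross terms: (-24*-4 - -34*18)=708, (-34*-19 - -7*-4)=618, (-7*-10 - 2*-19)=108, (2*39 - 21*-10)=288, (21*18 - -24*39)=1314; twice the area = |3036| = 3036; area = 1518; boundary points = 2 + 3 + 9 + 1 + 3 = 18; strictly interior points = area - boundary/2 + 1 = 1510; answer 1510

1510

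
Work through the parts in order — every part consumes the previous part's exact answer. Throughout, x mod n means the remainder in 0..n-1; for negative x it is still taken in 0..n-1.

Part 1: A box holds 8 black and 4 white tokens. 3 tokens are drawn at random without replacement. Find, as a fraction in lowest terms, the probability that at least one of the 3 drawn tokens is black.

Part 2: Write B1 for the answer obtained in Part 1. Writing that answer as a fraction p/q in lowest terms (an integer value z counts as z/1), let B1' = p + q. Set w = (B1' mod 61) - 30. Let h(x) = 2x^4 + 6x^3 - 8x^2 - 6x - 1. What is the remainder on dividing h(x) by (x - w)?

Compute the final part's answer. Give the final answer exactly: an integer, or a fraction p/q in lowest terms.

Part 1: total draws C(12,3) = 220; complement C(4,3) = 4; favorable 220 - 4 = 216; P = 54/55; answer 54/55
Part 2: B1 = 54/55; threaded value p + q = 109; w = 18; remainder = value at the root: 2*(18)^4 + 6*(18)^3 - 8*(18)^2 - 6*(18)^1 - 1 = (209952) + (34992) + (-2592) + (-108) + (-1) = 242243; answer 242243

242243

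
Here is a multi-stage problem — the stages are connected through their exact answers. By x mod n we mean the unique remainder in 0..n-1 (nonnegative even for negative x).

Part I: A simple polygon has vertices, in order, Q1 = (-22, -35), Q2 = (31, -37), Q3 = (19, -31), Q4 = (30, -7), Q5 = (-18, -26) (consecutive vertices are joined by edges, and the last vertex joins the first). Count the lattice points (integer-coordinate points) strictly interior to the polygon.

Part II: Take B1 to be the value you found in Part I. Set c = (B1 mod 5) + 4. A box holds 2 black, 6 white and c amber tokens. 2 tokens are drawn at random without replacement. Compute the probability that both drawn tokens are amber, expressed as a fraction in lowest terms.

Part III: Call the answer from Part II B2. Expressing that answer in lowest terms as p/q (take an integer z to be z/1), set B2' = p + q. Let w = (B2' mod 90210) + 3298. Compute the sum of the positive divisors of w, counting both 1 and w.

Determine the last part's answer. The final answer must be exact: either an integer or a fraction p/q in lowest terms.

6696

Part I: cross terms: (-22*-37 - 31*-35)=1899, (31*-31 - 19*-37)=-258, (19*-7 - 30*-31)=797, (30*-26 - -18*-7)=-906, (-18*-35 - -22*-26)=58; twice the area = |1590| = 1590; area = 795; boundary points = 1 + 6 + 1 + 1 + 1 = 10; strictly interior points = area - boundary/2 + 1 = 791; answer 791
Part II: B1 = 791; c = 5; total draws C(13,2) = 78; favorable C(5,2) = 10; P = 5/39; answer 5/39
Part III: B2 = 5/39; threaded value p + q = 44; w = 3342; 3342 = 2 * 3 * 557; sigma = (1 + 2) * (1 + 3) * (1 + 557) = 3 * 4 * 558 = 6696; answer 6696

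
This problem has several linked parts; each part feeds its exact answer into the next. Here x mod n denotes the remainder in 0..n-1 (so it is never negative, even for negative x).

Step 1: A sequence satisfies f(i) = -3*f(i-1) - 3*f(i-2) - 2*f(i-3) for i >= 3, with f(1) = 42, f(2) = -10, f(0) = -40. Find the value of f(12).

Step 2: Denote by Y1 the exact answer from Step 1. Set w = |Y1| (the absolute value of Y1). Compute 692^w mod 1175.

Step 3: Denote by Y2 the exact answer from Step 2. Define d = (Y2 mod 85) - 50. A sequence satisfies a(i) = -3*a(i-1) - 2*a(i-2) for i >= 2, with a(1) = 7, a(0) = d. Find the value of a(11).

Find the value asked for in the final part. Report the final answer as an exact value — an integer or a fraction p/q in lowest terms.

Step 1: f(3) = -3*(-10) - 3*(42) - 2*(-40) = -16; iterating: f(3)=-16, f(4)=-6, f(5)=86, f(6)=-208, f(7)=378, f(8)=-682, f(9)=1328, f(10)=-2694, f(11)=5462, f(12)=-10960; answer -10960
Step 2: Y1 = -10960; w = 10960; squarings mod 1175: 692^1=692, 692^2=639, 692^4=596, 692^8=366, 692^16=6, 692^32=36, 692^64=121, 692^128=541, 692^256=106, 692^512=661, 692^1024=996, 692^2048=316, 692^4096=1156, 692^8192=361; 692^10960 = 692^16 * 692^64 * 692^128 * 692^512 * 692^2048 * 692^8192 = 526 (mod 1175); answer 526
Step 3: Y2 = 526; d = -34; a(2) = -3*(7) - 2*(-34) = 47; iterating: a(2)=47, a(3)=-155, a(4)=371, a(5)=-803, a(6)=1667, a(7)=-3395, a(8)=6851, a(9)=-13763, a(10)=27587, a(11)=-55235; answer -55235

-55235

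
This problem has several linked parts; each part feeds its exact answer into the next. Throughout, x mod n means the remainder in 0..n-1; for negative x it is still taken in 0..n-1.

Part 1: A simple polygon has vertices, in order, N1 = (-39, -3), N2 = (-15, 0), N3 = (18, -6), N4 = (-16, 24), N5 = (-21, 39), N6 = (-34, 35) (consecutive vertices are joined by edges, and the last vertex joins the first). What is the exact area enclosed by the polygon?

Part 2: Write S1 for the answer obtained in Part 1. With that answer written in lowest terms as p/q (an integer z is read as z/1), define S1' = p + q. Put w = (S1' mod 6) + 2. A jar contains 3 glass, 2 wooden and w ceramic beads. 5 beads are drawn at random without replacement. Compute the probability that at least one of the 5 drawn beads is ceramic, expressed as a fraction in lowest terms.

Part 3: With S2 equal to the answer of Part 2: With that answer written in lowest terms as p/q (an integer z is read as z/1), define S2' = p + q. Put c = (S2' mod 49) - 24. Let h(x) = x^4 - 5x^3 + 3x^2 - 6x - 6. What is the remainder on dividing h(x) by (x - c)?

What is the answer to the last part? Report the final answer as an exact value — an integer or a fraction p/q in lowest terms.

Part 1: cross terms: (-39*0 - -15*-3)=-45, (-15*-6 - 18*0)=90, (18*24 - -16*-6)=336, (-16*39 - -21*24)=-120, (-21*35 - -34*39)=591, (-34*-3 - -39*35)=1467; twice the area = |2319| = 2319; area = 2319/2; answer 2319/2
Part 2: S1 = 2319/2; threaded value p + q = 2321; w = 7; total draws C(12,5) = 792; complement C(5,5) = 1; favorable 792 - 1 = 791; P = 791/792; answer 791/792
Part 3: S2 = 791/792; threaded value p + q = 1583; c = -9; remainder = value at the root: 1*(-9)^4 - 5*(-9)^3 + 3*(-9)^2 - 6*(-9)^1 - 6 = (6561) + (3645) + (243) + (54) + (-6) = 10497; answer 10497

10497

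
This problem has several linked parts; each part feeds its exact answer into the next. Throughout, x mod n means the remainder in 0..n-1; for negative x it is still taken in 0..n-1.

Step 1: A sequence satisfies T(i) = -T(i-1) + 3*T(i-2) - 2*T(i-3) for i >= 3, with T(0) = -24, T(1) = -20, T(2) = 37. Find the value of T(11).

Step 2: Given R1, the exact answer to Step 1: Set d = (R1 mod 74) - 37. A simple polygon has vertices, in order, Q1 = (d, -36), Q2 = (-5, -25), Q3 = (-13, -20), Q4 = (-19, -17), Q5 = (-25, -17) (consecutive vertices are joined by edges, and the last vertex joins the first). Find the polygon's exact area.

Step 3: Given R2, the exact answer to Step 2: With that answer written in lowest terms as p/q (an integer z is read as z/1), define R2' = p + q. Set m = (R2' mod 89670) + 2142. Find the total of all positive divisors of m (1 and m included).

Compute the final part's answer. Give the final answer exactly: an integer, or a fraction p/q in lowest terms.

4480

Step 1: T(3) = -1*(37) + 3*(-20) - 2*(-24) = -49; iterating: T(3)=-49, T(4)=200, T(5)=-421, T(6)=1119, T(7)=-2782, T(8)=6981, T(9)=-17565, T(10)=44072, T(11)=-110729; answer -110729
Step 2: R1 = -110729; d = 12; cross terms: (12*-25 - -5*-36)=-480, (-5*-20 - -13*-25)=-225, (-13*-17 - -19*-20)=-159, (-19*-17 - -25*-17)=-102, (-25*-36 - 12*-17)=1104; twice the area = |138| = 138; area = 69; answer 69
Step 3: R2 = 69; threaded value p + q = 70; m = 2212; 2212 = 2^2 * 7 * 79; sigma = (1 + 2 + 4) * (1 + 7) * (1 + 79) = 7 * 8 * 80 = 4480; answer 4480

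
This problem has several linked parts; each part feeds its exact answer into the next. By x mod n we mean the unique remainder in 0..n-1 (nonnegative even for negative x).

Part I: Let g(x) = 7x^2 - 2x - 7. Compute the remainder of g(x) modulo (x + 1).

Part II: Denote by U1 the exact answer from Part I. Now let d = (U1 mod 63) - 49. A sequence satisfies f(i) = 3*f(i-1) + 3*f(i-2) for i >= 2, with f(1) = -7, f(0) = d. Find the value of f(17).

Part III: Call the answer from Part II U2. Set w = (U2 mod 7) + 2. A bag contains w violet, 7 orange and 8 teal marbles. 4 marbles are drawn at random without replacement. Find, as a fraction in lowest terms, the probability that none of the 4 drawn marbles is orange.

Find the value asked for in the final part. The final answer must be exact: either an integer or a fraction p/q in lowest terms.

165/1292

Part I: remainder = value at the root: 7*(-1)^2 - 2*(-1)^1 - 7 = (7) + (2) + (-7) = 2; answer 2
Part II: U1 = 2; d = -47; f(2) = 3*(-7) + 3*(-47) = -162; iterating: f(2)=-162, f(3)=-507, f(4)=-2007, f(5)=-7542, f(6)=-28647, f(7)=-108567, f(8)=-411642, f(9)=-1560627, f(10)=-5916807, f(11)=-22432302, f(12)=-85047327, f(13)=-322438887, f(14)=-1222458642, f(15)=-4634692587, f(16)=-17571453687, f(17)=-66618438822; answer -66618438822
Part III: U2 = -66618438822; w = 4; total draws C(19,4) = 3876; favorable C(12,4) = 495; P = 165/1292; answer 165/1292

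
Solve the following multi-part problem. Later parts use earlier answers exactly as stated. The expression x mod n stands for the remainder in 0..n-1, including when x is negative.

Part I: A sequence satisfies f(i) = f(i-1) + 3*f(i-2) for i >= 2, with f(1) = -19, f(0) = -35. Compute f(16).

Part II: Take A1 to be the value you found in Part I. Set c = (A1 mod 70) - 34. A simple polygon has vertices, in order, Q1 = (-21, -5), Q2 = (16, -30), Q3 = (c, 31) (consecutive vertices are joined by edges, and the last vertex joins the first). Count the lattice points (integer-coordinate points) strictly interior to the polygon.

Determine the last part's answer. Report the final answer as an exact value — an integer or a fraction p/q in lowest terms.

1290

Part I: f(2) = 1*(-19) + 3*(-35) = -124; iterating: f(2)=-124, f(3)=-181, f(4)=-553, f(5)=-1096, f(6)=-2755, f(7)=-6043, f(8)=-14308, f(9)=-32437, f(10)=-75361, f(11)=-172672, f(12)=-398755, f(13)=-916771, f(14)=-2113036, f(15)=-4863349, f(16)=-11202457; answer -11202457
Part II: A1 = -11202457; c = 29; cross terms: (-21*-30 - 16*-5)=710, (16*31 - 29*-30)=1366, (29*-5 - -21*31)=506; twice the area = |2582| = 2582; area = 1291; boundary points = 1 + 1 + 2 = 4; strictly interior points = area - boundary/2 + 1 = 1290; answer 1290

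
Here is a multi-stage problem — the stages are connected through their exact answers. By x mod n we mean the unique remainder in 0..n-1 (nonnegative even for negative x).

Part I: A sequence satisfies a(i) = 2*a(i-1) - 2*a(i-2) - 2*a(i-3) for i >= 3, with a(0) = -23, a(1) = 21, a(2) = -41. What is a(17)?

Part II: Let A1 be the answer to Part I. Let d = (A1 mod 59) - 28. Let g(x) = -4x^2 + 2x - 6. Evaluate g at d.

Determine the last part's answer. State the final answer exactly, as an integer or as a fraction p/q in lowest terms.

-998

Part I: a(3) = 2*(-41) - 2*(21) - 2*(-23) = -78; iterating: a(3)=-78, a(4)=-116, a(5)=6, a(6)=400, a(7)=1020, a(8)=1228, a(9)=-384, a(10)=-5264, a(11)=-12216, a(12)=-13136, a(13)=8688, a(14)=68080, a(15)=145056, a(16)=136576, a(17)=-153120; answer -153120
Part II: A1 = -153120; d = 16; -4*(16)^2 + 2*(16)^1 - 6 = (-1024) + (32) + (-6) = -998; answer -998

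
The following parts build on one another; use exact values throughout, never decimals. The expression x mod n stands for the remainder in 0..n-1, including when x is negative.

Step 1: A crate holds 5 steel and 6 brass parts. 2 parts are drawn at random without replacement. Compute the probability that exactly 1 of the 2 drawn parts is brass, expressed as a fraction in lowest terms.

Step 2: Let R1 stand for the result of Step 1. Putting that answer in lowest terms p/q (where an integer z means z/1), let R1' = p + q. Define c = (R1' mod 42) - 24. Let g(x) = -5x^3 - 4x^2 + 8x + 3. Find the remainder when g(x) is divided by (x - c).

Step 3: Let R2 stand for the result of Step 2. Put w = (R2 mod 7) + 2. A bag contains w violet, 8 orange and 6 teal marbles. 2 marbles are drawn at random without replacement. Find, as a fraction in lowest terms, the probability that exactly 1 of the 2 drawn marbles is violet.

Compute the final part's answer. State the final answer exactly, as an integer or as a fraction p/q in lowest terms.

Step 1: total draws C(11,2) = 55; favorable C(6,1)*C(5,1) = 30; P = 6/11; answer 6/11
Step 2: R1 = 6/11; threaded value p + q = 17; c = -7; remainder = value at the root: -5*(-7)^3 - 4*(-7)^2 + 8*(-7)^1 + 3 = (1715) + (-196) + (-56) + (3) = 1466; answer 1466
Step 3: R2 = 1466; w = 5; total draws C(19,2) = 171; favorable C(5,1)*C(14,1) = 70; P = 70/171; answer 70/171

70/171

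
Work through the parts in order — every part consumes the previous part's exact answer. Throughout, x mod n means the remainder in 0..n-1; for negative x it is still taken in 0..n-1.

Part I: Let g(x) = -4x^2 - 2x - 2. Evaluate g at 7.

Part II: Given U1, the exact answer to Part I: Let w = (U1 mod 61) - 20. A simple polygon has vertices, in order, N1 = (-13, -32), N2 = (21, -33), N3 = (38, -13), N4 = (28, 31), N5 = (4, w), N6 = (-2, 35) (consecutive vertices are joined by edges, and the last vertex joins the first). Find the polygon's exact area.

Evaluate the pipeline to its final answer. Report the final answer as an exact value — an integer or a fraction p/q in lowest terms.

4519/2

Part I: -4*(7)^2 - 2*(7)^1 - 2 = (-196) + (-14) + (-2) = -212; answer -212
Part II: U1 = -212; w = 12; cross terms: (-13*-33 - 21*-32)=1101, (21*-13 - 38*-33)=981, (38*31 - 28*-13)=1542, (28*12 - 4*31)=212, (4*35 - -2*12)=164, (-2*-32 - -13*35)=519; twice the area = |4519| = 4519; area = 4519/2; answer 4519/2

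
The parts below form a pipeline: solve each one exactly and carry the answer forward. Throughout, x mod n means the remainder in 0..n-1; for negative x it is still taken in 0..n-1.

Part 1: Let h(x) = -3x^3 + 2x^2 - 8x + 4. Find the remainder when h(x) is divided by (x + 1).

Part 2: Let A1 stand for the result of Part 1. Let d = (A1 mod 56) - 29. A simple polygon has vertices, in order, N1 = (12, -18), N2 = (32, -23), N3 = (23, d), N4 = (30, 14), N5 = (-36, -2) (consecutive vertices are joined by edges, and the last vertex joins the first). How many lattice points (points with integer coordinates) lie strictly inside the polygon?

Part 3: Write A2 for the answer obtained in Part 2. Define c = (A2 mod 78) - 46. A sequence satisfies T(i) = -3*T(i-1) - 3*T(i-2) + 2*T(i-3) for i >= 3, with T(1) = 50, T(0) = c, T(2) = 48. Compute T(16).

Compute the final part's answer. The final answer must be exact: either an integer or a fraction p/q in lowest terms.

3633166

Part 1: remainder = value at the root: -3*(-1)^3 + 2*(-1)^2 - 8*(-1)^1 + 4 = (3) + (2) + (8) + (4) = 17; answer 17
Part 2: A1 = 17; d = -12; cross terms: (12*-23 - 32*-18)=300, (32*-12 - 23*-23)=145, (23*14 - 30*-12)=682, (30*-2 - -36*14)=444, (-36*-18 - 12*-2)=672; twice the area = |2243| = 2243; area = 2243/2; boundary points = 5 + 1 + 1 + 2 + 16 = 25; strictly interior points = area - boundary/2 + 1 = 1110; answer 1110
Part 3: A2 = 1110; c = -28; T(3) = -3*(48) - 3*(50) + 2*(-28) = -350; iterating: T(3)=-350, T(4)=1006, T(5)=-1872, T(6)=1898, T(7)=1934, T(8)=-15240, T(9)=43714, T(10)=-81554, T(11)=83040, T(12)=82970, T(13)=-661138, T(14)=1900584, T(15)=-3552398, T(16)=3633166; answer 3633166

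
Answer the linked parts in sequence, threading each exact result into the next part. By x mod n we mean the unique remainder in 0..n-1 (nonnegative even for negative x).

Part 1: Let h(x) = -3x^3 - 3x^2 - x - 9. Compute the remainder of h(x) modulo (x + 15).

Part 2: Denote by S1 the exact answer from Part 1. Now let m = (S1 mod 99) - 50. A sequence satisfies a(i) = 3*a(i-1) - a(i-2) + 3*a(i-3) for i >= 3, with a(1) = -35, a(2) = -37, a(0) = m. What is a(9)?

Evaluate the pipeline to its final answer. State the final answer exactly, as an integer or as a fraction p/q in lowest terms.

-70883

Part 1: remainder = value at the root: -3*(-15)^3 - 3*(-15)^2 - 1*(-15)^1 - 9 = (10125) + (-675) + (15) + (-9) = 9456; answer 9456
Part 2: S1 = 9456; m = 1; a(3) = 3*(-37) - 1*(-35) + 3*(1) = -73; iterating: a(3)=-73, a(4)=-287, a(5)=-899, a(6)=-2629, a(7)=-7849, a(8)=-23615, a(9)=-70883; answer -70883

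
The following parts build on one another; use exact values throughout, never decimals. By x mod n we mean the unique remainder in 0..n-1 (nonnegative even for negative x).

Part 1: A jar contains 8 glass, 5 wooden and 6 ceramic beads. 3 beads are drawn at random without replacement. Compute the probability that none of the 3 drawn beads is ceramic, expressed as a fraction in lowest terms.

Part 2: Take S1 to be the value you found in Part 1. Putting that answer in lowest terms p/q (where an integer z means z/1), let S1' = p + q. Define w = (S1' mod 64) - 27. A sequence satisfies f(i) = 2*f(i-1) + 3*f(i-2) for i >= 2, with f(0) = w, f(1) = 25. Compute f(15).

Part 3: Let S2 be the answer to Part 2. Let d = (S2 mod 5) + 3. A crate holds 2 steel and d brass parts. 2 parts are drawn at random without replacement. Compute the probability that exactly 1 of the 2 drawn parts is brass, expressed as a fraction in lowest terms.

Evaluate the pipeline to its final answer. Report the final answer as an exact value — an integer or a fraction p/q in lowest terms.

Part 1: total draws C(19,3) = 969; favorable C(13,3) = 286; P = 286/969; answer 286/969
Part 2: S1 = 286/969; threaded value p + q = 1255; w = 12; f(2) = 2*(25) + 3*(12) = 86; iterating: f(2)=86, f(3)=247, f(4)=752, f(5)=2245, f(6)=6746, f(7)=20227, f(8)=60692, f(9)=182065, f(10)=546206, f(11)=1638607, f(12)=4915832, f(13)=14747485, f(14)=44242466, f(15)=132727387; answer 132727387
Part 3: S2 = 132727387; d = 5; total draws C(7,2) = 21; favorable C(5,1)*C(2,1) = 10; P = 10/21; answer 10/21

10/21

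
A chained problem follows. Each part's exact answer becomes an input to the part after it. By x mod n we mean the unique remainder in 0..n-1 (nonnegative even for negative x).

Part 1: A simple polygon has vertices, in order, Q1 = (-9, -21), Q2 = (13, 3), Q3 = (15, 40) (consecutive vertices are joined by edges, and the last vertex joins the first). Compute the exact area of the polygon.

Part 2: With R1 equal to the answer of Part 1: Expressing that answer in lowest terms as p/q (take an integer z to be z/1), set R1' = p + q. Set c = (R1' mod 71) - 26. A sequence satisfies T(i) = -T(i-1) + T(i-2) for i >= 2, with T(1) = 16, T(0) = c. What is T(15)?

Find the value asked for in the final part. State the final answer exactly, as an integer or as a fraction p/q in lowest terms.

Part 1: cross terms: (-9*3 - 13*-21)=246, (13*40 - 15*3)=475, (15*-21 - -9*40)=45; twice the area = |766| = 766; area = 383; answer 383
Part 2: R1 = 383; threaded value p + q = 384; c = 3; T(2) = -1*(16) + 1*(3) = -13; iterating: T(2)=-13, T(3)=29, T(4)=-42, T(5)=71, T(6)=-113, T(7)=184, T(8)=-297, T(9)=481, T(10)=-778, T(11)=1259, T(12)=-2037, T(13)=3296, T(14)=-5333, T(15)=8629; answer 8629

8629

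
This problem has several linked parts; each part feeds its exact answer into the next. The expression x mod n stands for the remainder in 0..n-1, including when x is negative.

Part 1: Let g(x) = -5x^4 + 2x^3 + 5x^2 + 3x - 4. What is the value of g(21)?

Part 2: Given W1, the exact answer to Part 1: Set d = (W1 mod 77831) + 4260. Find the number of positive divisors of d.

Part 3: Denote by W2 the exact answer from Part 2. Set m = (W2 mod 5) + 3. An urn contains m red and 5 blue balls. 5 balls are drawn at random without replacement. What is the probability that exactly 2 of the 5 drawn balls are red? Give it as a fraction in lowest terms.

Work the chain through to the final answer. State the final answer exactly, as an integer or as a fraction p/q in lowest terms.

10/21

Part 1: -5*(21)^4 + 2*(21)^3 + 5*(21)^2 + 3*(21)^1 - 4 = (-972405) + (18522) + (2205) + (63) + (-4) = -951619; answer -951619
Part 2: W1 = -951619; d = 64444; 64444 = 2^2 * 16111; number of divisors = (2+1) * (1+1) = 6; answer 6
Part 3: W2 = 6; m = 4; total draws C(9,5) = 126; favorable C(4,2)*C(5,3) = 60; P = 10/21; answer 10/21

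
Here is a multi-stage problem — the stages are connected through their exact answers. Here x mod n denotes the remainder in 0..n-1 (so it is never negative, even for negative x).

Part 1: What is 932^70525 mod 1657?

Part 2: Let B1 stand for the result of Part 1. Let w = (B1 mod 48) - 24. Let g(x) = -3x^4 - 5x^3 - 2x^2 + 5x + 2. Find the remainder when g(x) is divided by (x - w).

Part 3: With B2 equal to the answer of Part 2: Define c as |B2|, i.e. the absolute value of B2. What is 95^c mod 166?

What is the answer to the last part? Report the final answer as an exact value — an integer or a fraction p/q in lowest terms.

153

Part 1: squarings mod 1657: 932^1=932, 932^2=356, 932^4=804, 932^8=186, 932^16=1456, 932^32=633, 932^64=1352, 932^128=233, 932^256=1265, 932^512=1220, 932^1024=414, 932^2048=725, 932^4096=356, 932^8192=804, 932^16384=186, 932^32768=1456, 932^65536=633; 932^70525 = 932^1 * 932^4 * 932^8 * 932^16 * 932^32 * 932^64 * 932^256 * 932^512 * 932^4096 * 932^65536 = 338 (mod 1657); answer 338
Part 2: B1 = 338; w = -22; remainder = value at the root: -3*(-22)^4 - 5*(-22)^3 - 2*(-22)^2 + 5*(-22)^1 + 2 = (-702768) + (53240) + (-968) + (-110) + (2) = -650604; answer -650604
Part 3: B2 = -650604; c = 650604; squarings mod 166: 95^1=95, 95^2=61, 95^4=69, 95^8=113, 95^16=153, 95^32=3, 95^64=9, 95^128=81, 95^256=87, 95^512=99, 95^1024=7, 95^2048=49, 95^4096=77, 95^8192=119, 95^16384=51, 95^32768=111, 95^65536=37, 95^131072=41, 95^262144=21, 95^524288=109; 95^650604 = 95^4 * 95^8 * 95^32 * 95^64 * 95^256 * 95^1024 * 95^2048 * 95^8192 * 95^16384 * 95^32768 * 95^65536 * 95^524288 = 153 (mod 166); answer 153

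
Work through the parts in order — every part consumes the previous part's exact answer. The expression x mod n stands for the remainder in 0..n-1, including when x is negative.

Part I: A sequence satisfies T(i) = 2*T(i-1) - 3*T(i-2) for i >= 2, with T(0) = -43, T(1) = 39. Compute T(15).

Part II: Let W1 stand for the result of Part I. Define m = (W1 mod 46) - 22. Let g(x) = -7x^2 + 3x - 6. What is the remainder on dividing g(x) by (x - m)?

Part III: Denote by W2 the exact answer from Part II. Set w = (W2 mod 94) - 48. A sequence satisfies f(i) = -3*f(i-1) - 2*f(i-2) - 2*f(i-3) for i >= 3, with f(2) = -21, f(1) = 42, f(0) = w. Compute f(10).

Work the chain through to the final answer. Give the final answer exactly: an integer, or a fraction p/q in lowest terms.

53865

Part I: T(2) = 2*(39) - 3*(-43) = 207; iterating: T(2)=207, T(3)=297, T(4)=-27, T(5)=-945, T(6)=-1809, T(7)=-783, T(8)=3861, T(9)=10071, T(10)=8559, T(11)=-13095, T(12)=-51867, T(13)=-64449, T(14)=26703, T(15)=246753; answer 246753
Part II: W1 = 246753; m = -13; remainder = value at the root: -7*(-13)^2 + 3*(-13)^1 - 6 = (-1183) + (-39) + (-6) = -1228; answer -1228
Part III: W2 = -1228; w = 40; f(3) = -3*(-21) - 2*(42) - 2*(40) = -101; iterating: f(3)=-101, f(4)=261, f(5)=-539, f(6)=1297, f(7)=-3335, f(8)=8489, f(9)=-21391, f(10)=53865; answer 53865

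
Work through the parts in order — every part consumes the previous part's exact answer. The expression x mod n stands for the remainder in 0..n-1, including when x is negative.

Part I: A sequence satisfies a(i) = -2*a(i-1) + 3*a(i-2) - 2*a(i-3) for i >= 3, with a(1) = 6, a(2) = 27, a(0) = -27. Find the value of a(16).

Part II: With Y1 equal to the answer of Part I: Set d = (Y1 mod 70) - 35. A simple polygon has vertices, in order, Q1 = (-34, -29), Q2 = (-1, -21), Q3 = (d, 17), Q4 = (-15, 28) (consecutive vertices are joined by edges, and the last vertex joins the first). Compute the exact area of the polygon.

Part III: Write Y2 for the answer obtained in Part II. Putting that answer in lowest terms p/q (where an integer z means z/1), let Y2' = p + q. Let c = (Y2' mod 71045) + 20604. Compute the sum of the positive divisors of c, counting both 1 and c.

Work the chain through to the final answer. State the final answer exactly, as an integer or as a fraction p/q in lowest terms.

Part I: a(3) = -2*(27) + 3*(6) - 2*(-27) = 18; iterating: a(3)=18, a(4)=33, a(5)=-66, a(6)=195, a(7)=-654, a(8)=2025, a(9)=-6402, a(10)=20187, a(11)=-63630, a(12)=200625, a(13)=-632514, a(14)=1994163, a(15)=-6287118, a(16)=19821753; answer 19821753
Part II: Y1 = 19821753; d = 28; cross terms: (-34*-21 - -1*-29)=685, (-1*17 - 28*-21)=571, (28*28 - -15*17)=1039, (-15*-29 - -34*28)=1387; twice the area = |3682| = 3682; area = 1841; answer 1841
Part III: Y2 = 1841; threaded value p + q = 1842; c = 22446; 22446 = 2 * 3^2 * 29 * 43; sigma = (1 + 2) * (1 + 3 + 9) * (1 + 29) * (1 + 43) = 3 * 13 * 30 * 44 = 51480; answer 51480

51480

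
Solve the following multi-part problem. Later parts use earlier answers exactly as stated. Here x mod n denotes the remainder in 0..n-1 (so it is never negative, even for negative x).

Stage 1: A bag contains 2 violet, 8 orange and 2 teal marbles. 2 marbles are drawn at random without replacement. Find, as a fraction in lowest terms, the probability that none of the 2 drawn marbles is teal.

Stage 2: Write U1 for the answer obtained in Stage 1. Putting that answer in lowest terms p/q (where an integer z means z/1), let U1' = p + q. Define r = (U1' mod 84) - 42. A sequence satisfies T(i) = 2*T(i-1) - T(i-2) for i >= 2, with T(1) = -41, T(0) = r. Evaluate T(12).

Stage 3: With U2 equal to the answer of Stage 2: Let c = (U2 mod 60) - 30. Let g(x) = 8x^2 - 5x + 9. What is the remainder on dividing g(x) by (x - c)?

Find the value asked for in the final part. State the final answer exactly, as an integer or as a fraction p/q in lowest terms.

Stage 1: total draws C(12,2) = 66; favorable C(10,2) = 45; P = 15/22; answer 15/22
Stage 2: U1 = 15/22; threaded value p + q = 37; r = -5; T(2) = 2*(-41) - 1*(-5) = -77; iterating: T(2)=-77, T(3)=-113, T(4)=-149, T(5)=-185, T(6)=-221, T(7)=-257, T(8)=-293, T(9)=-329, T(10)=-365, T(11)=-401, T(12)=-437; answer -437
Stage 3: U2 = -437; c = 13; remainder = value at the root: 8*(13)^2 - 5*(13)^1 + 9 = (1352) + (-65) + (9) = 1296; answer 1296

1296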